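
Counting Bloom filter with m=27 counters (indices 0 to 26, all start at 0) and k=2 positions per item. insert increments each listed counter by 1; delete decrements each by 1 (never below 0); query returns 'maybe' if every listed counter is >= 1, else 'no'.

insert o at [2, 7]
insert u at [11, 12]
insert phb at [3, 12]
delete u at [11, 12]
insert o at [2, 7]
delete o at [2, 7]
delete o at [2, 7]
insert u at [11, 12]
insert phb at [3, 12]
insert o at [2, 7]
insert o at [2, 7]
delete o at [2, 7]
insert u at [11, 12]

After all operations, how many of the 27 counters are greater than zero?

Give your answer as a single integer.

Answer: 5

Derivation:
Step 1: insert o at [2, 7] -> counters=[0,0,1,0,0,0,0,1,0,0,0,0,0,0,0,0,0,0,0,0,0,0,0,0,0,0,0]
Step 2: insert u at [11, 12] -> counters=[0,0,1,0,0,0,0,1,0,0,0,1,1,0,0,0,0,0,0,0,0,0,0,0,0,0,0]
Step 3: insert phb at [3, 12] -> counters=[0,0,1,1,0,0,0,1,0,0,0,1,2,0,0,0,0,0,0,0,0,0,0,0,0,0,0]
Step 4: delete u at [11, 12] -> counters=[0,0,1,1,0,0,0,1,0,0,0,0,1,0,0,0,0,0,0,0,0,0,0,0,0,0,0]
Step 5: insert o at [2, 7] -> counters=[0,0,2,1,0,0,0,2,0,0,0,0,1,0,0,0,0,0,0,0,0,0,0,0,0,0,0]
Step 6: delete o at [2, 7] -> counters=[0,0,1,1,0,0,0,1,0,0,0,0,1,0,0,0,0,0,0,0,0,0,0,0,0,0,0]
Step 7: delete o at [2, 7] -> counters=[0,0,0,1,0,0,0,0,0,0,0,0,1,0,0,0,0,0,0,0,0,0,0,0,0,0,0]
Step 8: insert u at [11, 12] -> counters=[0,0,0,1,0,0,0,0,0,0,0,1,2,0,0,0,0,0,0,0,0,0,0,0,0,0,0]
Step 9: insert phb at [3, 12] -> counters=[0,0,0,2,0,0,0,0,0,0,0,1,3,0,0,0,0,0,0,0,0,0,0,0,0,0,0]
Step 10: insert o at [2, 7] -> counters=[0,0,1,2,0,0,0,1,0,0,0,1,3,0,0,0,0,0,0,0,0,0,0,0,0,0,0]
Step 11: insert o at [2, 7] -> counters=[0,0,2,2,0,0,0,2,0,0,0,1,3,0,0,0,0,0,0,0,0,0,0,0,0,0,0]
Step 12: delete o at [2, 7] -> counters=[0,0,1,2,0,0,0,1,0,0,0,1,3,0,0,0,0,0,0,0,0,0,0,0,0,0,0]
Step 13: insert u at [11, 12] -> counters=[0,0,1,2,0,0,0,1,0,0,0,2,4,0,0,0,0,0,0,0,0,0,0,0,0,0,0]
Final counters=[0,0,1,2,0,0,0,1,0,0,0,2,4,0,0,0,0,0,0,0,0,0,0,0,0,0,0] -> 5 nonzero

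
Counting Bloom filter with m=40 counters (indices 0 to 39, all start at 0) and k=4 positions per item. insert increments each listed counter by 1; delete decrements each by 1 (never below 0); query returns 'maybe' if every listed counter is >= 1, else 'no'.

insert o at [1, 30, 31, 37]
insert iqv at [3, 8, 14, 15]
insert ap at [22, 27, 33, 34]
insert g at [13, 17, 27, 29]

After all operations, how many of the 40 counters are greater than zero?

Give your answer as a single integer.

Step 1: insert o at [1, 30, 31, 37] -> counters=[0,1,0,0,0,0,0,0,0,0,0,0,0,0,0,0,0,0,0,0,0,0,0,0,0,0,0,0,0,0,1,1,0,0,0,0,0,1,0,0]
Step 2: insert iqv at [3, 8, 14, 15] -> counters=[0,1,0,1,0,0,0,0,1,0,0,0,0,0,1,1,0,0,0,0,0,0,0,0,0,0,0,0,0,0,1,1,0,0,0,0,0,1,0,0]
Step 3: insert ap at [22, 27, 33, 34] -> counters=[0,1,0,1,0,0,0,0,1,0,0,0,0,0,1,1,0,0,0,0,0,0,1,0,0,0,0,1,0,0,1,1,0,1,1,0,0,1,0,0]
Step 4: insert g at [13, 17, 27, 29] -> counters=[0,1,0,1,0,0,0,0,1,0,0,0,0,1,1,1,0,1,0,0,0,0,1,0,0,0,0,2,0,1,1,1,0,1,1,0,0,1,0,0]
Final counters=[0,1,0,1,0,0,0,0,1,0,0,0,0,1,1,1,0,1,0,0,0,0,1,0,0,0,0,2,0,1,1,1,0,1,1,0,0,1,0,0] -> 15 nonzero

Answer: 15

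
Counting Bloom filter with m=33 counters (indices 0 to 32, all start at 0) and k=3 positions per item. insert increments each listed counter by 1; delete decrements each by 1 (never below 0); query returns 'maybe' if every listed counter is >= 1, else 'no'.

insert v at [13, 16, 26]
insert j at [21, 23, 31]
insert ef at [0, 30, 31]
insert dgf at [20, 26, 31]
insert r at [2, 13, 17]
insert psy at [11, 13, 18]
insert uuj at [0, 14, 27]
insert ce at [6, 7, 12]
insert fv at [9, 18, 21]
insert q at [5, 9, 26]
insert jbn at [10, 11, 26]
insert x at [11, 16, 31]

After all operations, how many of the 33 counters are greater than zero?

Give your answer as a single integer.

Answer: 21

Derivation:
Step 1: insert v at [13, 16, 26] -> counters=[0,0,0,0,0,0,0,0,0,0,0,0,0,1,0,0,1,0,0,0,0,0,0,0,0,0,1,0,0,0,0,0,0]
Step 2: insert j at [21, 23, 31] -> counters=[0,0,0,0,0,0,0,0,0,0,0,0,0,1,0,0,1,0,0,0,0,1,0,1,0,0,1,0,0,0,0,1,0]
Step 3: insert ef at [0, 30, 31] -> counters=[1,0,0,0,0,0,0,0,0,0,0,0,0,1,0,0,1,0,0,0,0,1,0,1,0,0,1,0,0,0,1,2,0]
Step 4: insert dgf at [20, 26, 31] -> counters=[1,0,0,0,0,0,0,0,0,0,0,0,0,1,0,0,1,0,0,0,1,1,0,1,0,0,2,0,0,0,1,3,0]
Step 5: insert r at [2, 13, 17] -> counters=[1,0,1,0,0,0,0,0,0,0,0,0,0,2,0,0,1,1,0,0,1,1,0,1,0,0,2,0,0,0,1,3,0]
Step 6: insert psy at [11, 13, 18] -> counters=[1,0,1,0,0,0,0,0,0,0,0,1,0,3,0,0,1,1,1,0,1,1,0,1,0,0,2,0,0,0,1,3,0]
Step 7: insert uuj at [0, 14, 27] -> counters=[2,0,1,0,0,0,0,0,0,0,0,1,0,3,1,0,1,1,1,0,1,1,0,1,0,0,2,1,0,0,1,3,0]
Step 8: insert ce at [6, 7, 12] -> counters=[2,0,1,0,0,0,1,1,0,0,0,1,1,3,1,0,1,1,1,0,1,1,0,1,0,0,2,1,0,0,1,3,0]
Step 9: insert fv at [9, 18, 21] -> counters=[2,0,1,0,0,0,1,1,0,1,0,1,1,3,1,0,1,1,2,0,1,2,0,1,0,0,2,1,0,0,1,3,0]
Step 10: insert q at [5, 9, 26] -> counters=[2,0,1,0,0,1,1,1,0,2,0,1,1,3,1,0,1,1,2,0,1,2,0,1,0,0,3,1,0,0,1,3,0]
Step 11: insert jbn at [10, 11, 26] -> counters=[2,0,1,0,0,1,1,1,0,2,1,2,1,3,1,0,1,1,2,0,1,2,0,1,0,0,4,1,0,0,1,3,0]
Step 12: insert x at [11, 16, 31] -> counters=[2,0,1,0,0,1,1,1,0,2,1,3,1,3,1,0,2,1,2,0,1,2,0,1,0,0,4,1,0,0,1,4,0]
Final counters=[2,0,1,0,0,1,1,1,0,2,1,3,1,3,1,0,2,1,2,0,1,2,0,1,0,0,4,1,0,0,1,4,0] -> 21 nonzero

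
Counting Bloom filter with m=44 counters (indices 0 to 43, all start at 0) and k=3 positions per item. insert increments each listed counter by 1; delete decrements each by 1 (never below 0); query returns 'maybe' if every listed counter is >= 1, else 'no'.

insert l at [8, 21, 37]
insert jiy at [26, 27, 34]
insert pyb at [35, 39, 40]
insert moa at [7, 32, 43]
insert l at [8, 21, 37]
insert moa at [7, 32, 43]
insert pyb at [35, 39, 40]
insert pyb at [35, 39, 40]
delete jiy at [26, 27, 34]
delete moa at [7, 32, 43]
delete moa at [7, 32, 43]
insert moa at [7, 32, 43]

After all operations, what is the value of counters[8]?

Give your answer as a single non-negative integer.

Answer: 2

Derivation:
Step 1: insert l at [8, 21, 37] -> counters=[0,0,0,0,0,0,0,0,1,0,0,0,0,0,0,0,0,0,0,0,0,1,0,0,0,0,0,0,0,0,0,0,0,0,0,0,0,1,0,0,0,0,0,0]
Step 2: insert jiy at [26, 27, 34] -> counters=[0,0,0,0,0,0,0,0,1,0,0,0,0,0,0,0,0,0,0,0,0,1,0,0,0,0,1,1,0,0,0,0,0,0,1,0,0,1,0,0,0,0,0,0]
Step 3: insert pyb at [35, 39, 40] -> counters=[0,0,0,0,0,0,0,0,1,0,0,0,0,0,0,0,0,0,0,0,0,1,0,0,0,0,1,1,0,0,0,0,0,0,1,1,0,1,0,1,1,0,0,0]
Step 4: insert moa at [7, 32, 43] -> counters=[0,0,0,0,0,0,0,1,1,0,0,0,0,0,0,0,0,0,0,0,0,1,0,0,0,0,1,1,0,0,0,0,1,0,1,1,0,1,0,1,1,0,0,1]
Step 5: insert l at [8, 21, 37] -> counters=[0,0,0,0,0,0,0,1,2,0,0,0,0,0,0,0,0,0,0,0,0,2,0,0,0,0,1,1,0,0,0,0,1,0,1,1,0,2,0,1,1,0,0,1]
Step 6: insert moa at [7, 32, 43] -> counters=[0,0,0,0,0,0,0,2,2,0,0,0,0,0,0,0,0,0,0,0,0,2,0,0,0,0,1,1,0,0,0,0,2,0,1,1,0,2,0,1,1,0,0,2]
Step 7: insert pyb at [35, 39, 40] -> counters=[0,0,0,0,0,0,0,2,2,0,0,0,0,0,0,0,0,0,0,0,0,2,0,0,0,0,1,1,0,0,0,0,2,0,1,2,0,2,0,2,2,0,0,2]
Step 8: insert pyb at [35, 39, 40] -> counters=[0,0,0,0,0,0,0,2,2,0,0,0,0,0,0,0,0,0,0,0,0,2,0,0,0,0,1,1,0,0,0,0,2,0,1,3,0,2,0,3,3,0,0,2]
Step 9: delete jiy at [26, 27, 34] -> counters=[0,0,0,0,0,0,0,2,2,0,0,0,0,0,0,0,0,0,0,0,0,2,0,0,0,0,0,0,0,0,0,0,2,0,0,3,0,2,0,3,3,0,0,2]
Step 10: delete moa at [7, 32, 43] -> counters=[0,0,0,0,0,0,0,1,2,0,0,0,0,0,0,0,0,0,0,0,0,2,0,0,0,0,0,0,0,0,0,0,1,0,0,3,0,2,0,3,3,0,0,1]
Step 11: delete moa at [7, 32, 43] -> counters=[0,0,0,0,0,0,0,0,2,0,0,0,0,0,0,0,0,0,0,0,0,2,0,0,0,0,0,0,0,0,0,0,0,0,0,3,0,2,0,3,3,0,0,0]
Step 12: insert moa at [7, 32, 43] -> counters=[0,0,0,0,0,0,0,1,2,0,0,0,0,0,0,0,0,0,0,0,0,2,0,0,0,0,0,0,0,0,0,0,1,0,0,3,0,2,0,3,3,0,0,1]
Final counters=[0,0,0,0,0,0,0,1,2,0,0,0,0,0,0,0,0,0,0,0,0,2,0,0,0,0,0,0,0,0,0,0,1,0,0,3,0,2,0,3,3,0,0,1] -> counters[8]=2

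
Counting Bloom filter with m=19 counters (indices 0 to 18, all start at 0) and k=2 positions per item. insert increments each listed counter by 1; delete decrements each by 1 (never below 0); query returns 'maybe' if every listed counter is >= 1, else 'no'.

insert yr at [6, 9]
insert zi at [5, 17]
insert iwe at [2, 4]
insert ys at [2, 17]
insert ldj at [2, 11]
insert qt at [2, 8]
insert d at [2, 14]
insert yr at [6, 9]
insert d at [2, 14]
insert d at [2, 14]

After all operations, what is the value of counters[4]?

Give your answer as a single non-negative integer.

Step 1: insert yr at [6, 9] -> counters=[0,0,0,0,0,0,1,0,0,1,0,0,0,0,0,0,0,0,0]
Step 2: insert zi at [5, 17] -> counters=[0,0,0,0,0,1,1,0,0,1,0,0,0,0,0,0,0,1,0]
Step 3: insert iwe at [2, 4] -> counters=[0,0,1,0,1,1,1,0,0,1,0,0,0,0,0,0,0,1,0]
Step 4: insert ys at [2, 17] -> counters=[0,0,2,0,1,1,1,0,0,1,0,0,0,0,0,0,0,2,0]
Step 5: insert ldj at [2, 11] -> counters=[0,0,3,0,1,1,1,0,0,1,0,1,0,0,0,0,0,2,0]
Step 6: insert qt at [2, 8] -> counters=[0,0,4,0,1,1,1,0,1,1,0,1,0,0,0,0,0,2,0]
Step 7: insert d at [2, 14] -> counters=[0,0,5,0,1,1,1,0,1,1,0,1,0,0,1,0,0,2,0]
Step 8: insert yr at [6, 9] -> counters=[0,0,5,0,1,1,2,0,1,2,0,1,0,0,1,0,0,2,0]
Step 9: insert d at [2, 14] -> counters=[0,0,6,0,1,1,2,0,1,2,0,1,0,0,2,0,0,2,0]
Step 10: insert d at [2, 14] -> counters=[0,0,7,0,1,1,2,0,1,2,0,1,0,0,3,0,0,2,0]
Final counters=[0,0,7,0,1,1,2,0,1,2,0,1,0,0,3,0,0,2,0] -> counters[4]=1

Answer: 1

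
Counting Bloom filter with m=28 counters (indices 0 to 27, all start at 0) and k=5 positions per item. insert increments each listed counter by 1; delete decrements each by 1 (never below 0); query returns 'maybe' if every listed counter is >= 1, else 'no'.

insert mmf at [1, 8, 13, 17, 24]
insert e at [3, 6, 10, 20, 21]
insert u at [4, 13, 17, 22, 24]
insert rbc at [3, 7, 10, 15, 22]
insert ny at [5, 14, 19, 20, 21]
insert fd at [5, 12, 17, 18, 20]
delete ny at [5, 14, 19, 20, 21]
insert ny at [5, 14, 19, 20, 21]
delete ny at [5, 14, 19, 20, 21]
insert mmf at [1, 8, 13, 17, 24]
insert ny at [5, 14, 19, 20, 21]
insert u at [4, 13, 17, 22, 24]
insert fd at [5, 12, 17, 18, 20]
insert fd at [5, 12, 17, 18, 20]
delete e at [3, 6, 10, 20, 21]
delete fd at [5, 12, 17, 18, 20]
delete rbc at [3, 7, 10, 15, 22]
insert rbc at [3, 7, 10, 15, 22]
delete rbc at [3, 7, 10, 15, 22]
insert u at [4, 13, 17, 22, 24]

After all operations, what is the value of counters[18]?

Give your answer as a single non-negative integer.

Step 1: insert mmf at [1, 8, 13, 17, 24] -> counters=[0,1,0,0,0,0,0,0,1,0,0,0,0,1,0,0,0,1,0,0,0,0,0,0,1,0,0,0]
Step 2: insert e at [3, 6, 10, 20, 21] -> counters=[0,1,0,1,0,0,1,0,1,0,1,0,0,1,0,0,0,1,0,0,1,1,0,0,1,0,0,0]
Step 3: insert u at [4, 13, 17, 22, 24] -> counters=[0,1,0,1,1,0,1,0,1,0,1,0,0,2,0,0,0,2,0,0,1,1,1,0,2,0,0,0]
Step 4: insert rbc at [3, 7, 10, 15, 22] -> counters=[0,1,0,2,1,0,1,1,1,0,2,0,0,2,0,1,0,2,0,0,1,1,2,0,2,0,0,0]
Step 5: insert ny at [5, 14, 19, 20, 21] -> counters=[0,1,0,2,1,1,1,1,1,0,2,0,0,2,1,1,0,2,0,1,2,2,2,0,2,0,0,0]
Step 6: insert fd at [5, 12, 17, 18, 20] -> counters=[0,1,0,2,1,2,1,1,1,0,2,0,1,2,1,1,0,3,1,1,3,2,2,0,2,0,0,0]
Step 7: delete ny at [5, 14, 19, 20, 21] -> counters=[0,1,0,2,1,1,1,1,1,0,2,0,1,2,0,1,0,3,1,0,2,1,2,0,2,0,0,0]
Step 8: insert ny at [5, 14, 19, 20, 21] -> counters=[0,1,0,2,1,2,1,1,1,0,2,0,1,2,1,1,0,3,1,1,3,2,2,0,2,0,0,0]
Step 9: delete ny at [5, 14, 19, 20, 21] -> counters=[0,1,0,2,1,1,1,1,1,0,2,0,1,2,0,1,0,3,1,0,2,1,2,0,2,0,0,0]
Step 10: insert mmf at [1, 8, 13, 17, 24] -> counters=[0,2,0,2,1,1,1,1,2,0,2,0,1,3,0,1,0,4,1,0,2,1,2,0,3,0,0,0]
Step 11: insert ny at [5, 14, 19, 20, 21] -> counters=[0,2,0,2,1,2,1,1,2,0,2,0,1,3,1,1,0,4,1,1,3,2,2,0,3,0,0,0]
Step 12: insert u at [4, 13, 17, 22, 24] -> counters=[0,2,0,2,2,2,1,1,2,0,2,0,1,4,1,1,0,5,1,1,3,2,3,0,4,0,0,0]
Step 13: insert fd at [5, 12, 17, 18, 20] -> counters=[0,2,0,2,2,3,1,1,2,0,2,0,2,4,1,1,0,6,2,1,4,2,3,0,4,0,0,0]
Step 14: insert fd at [5, 12, 17, 18, 20] -> counters=[0,2,0,2,2,4,1,1,2,0,2,0,3,4,1,1,0,7,3,1,5,2,3,0,4,0,0,0]
Step 15: delete e at [3, 6, 10, 20, 21] -> counters=[0,2,0,1,2,4,0,1,2,0,1,0,3,4,1,1,0,7,3,1,4,1,3,0,4,0,0,0]
Step 16: delete fd at [5, 12, 17, 18, 20] -> counters=[0,2,0,1,2,3,0,1,2,0,1,0,2,4,1,1,0,6,2,1,3,1,3,0,4,0,0,0]
Step 17: delete rbc at [3, 7, 10, 15, 22] -> counters=[0,2,0,0,2,3,0,0,2,0,0,0,2,4,1,0,0,6,2,1,3,1,2,0,4,0,0,0]
Step 18: insert rbc at [3, 7, 10, 15, 22] -> counters=[0,2,0,1,2,3,0,1,2,0,1,0,2,4,1,1,0,6,2,1,3,1,3,0,4,0,0,0]
Step 19: delete rbc at [3, 7, 10, 15, 22] -> counters=[0,2,0,0,2,3,0,0,2,0,0,0,2,4,1,0,0,6,2,1,3,1,2,0,4,0,0,0]
Step 20: insert u at [4, 13, 17, 22, 24] -> counters=[0,2,0,0,3,3,0,0,2,0,0,0,2,5,1,0,0,7,2,1,3,1,3,0,5,0,0,0]
Final counters=[0,2,0,0,3,3,0,0,2,0,0,0,2,5,1,0,0,7,2,1,3,1,3,0,5,0,0,0] -> counters[18]=2

Answer: 2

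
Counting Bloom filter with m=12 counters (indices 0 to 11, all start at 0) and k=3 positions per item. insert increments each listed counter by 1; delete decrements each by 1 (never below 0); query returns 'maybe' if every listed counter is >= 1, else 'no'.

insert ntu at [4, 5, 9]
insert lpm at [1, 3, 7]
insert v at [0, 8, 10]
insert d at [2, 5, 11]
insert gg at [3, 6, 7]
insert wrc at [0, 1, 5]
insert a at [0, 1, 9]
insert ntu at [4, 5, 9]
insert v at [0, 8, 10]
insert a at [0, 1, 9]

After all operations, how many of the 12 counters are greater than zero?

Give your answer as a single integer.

Step 1: insert ntu at [4, 5, 9] -> counters=[0,0,0,0,1,1,0,0,0,1,0,0]
Step 2: insert lpm at [1, 3, 7] -> counters=[0,1,0,1,1,1,0,1,0,1,0,0]
Step 3: insert v at [0, 8, 10] -> counters=[1,1,0,1,1,1,0,1,1,1,1,0]
Step 4: insert d at [2, 5, 11] -> counters=[1,1,1,1,1,2,0,1,1,1,1,1]
Step 5: insert gg at [3, 6, 7] -> counters=[1,1,1,2,1,2,1,2,1,1,1,1]
Step 6: insert wrc at [0, 1, 5] -> counters=[2,2,1,2,1,3,1,2,1,1,1,1]
Step 7: insert a at [0, 1, 9] -> counters=[3,3,1,2,1,3,1,2,1,2,1,1]
Step 8: insert ntu at [4, 5, 9] -> counters=[3,3,1,2,2,4,1,2,1,3,1,1]
Step 9: insert v at [0, 8, 10] -> counters=[4,3,1,2,2,4,1,2,2,3,2,1]
Step 10: insert a at [0, 1, 9] -> counters=[5,4,1,2,2,4,1,2,2,4,2,1]
Final counters=[5,4,1,2,2,4,1,2,2,4,2,1] -> 12 nonzero

Answer: 12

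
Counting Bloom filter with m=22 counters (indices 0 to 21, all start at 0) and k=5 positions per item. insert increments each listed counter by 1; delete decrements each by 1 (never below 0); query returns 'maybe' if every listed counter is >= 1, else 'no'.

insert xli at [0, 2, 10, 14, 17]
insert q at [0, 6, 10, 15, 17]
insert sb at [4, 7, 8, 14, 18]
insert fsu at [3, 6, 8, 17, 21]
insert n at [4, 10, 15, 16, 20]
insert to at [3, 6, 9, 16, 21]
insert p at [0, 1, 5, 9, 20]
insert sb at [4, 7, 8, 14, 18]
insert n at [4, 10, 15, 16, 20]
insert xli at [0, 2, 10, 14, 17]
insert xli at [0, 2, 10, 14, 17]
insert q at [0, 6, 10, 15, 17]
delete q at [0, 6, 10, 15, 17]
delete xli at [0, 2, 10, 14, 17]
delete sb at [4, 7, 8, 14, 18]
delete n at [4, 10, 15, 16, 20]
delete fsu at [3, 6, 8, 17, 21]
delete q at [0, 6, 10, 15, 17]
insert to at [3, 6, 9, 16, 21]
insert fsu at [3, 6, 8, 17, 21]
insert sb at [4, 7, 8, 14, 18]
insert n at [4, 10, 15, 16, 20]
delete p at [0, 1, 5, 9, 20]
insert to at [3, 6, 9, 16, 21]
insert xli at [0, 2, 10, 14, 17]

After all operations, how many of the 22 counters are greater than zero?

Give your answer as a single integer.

Answer: 16

Derivation:
Step 1: insert xli at [0, 2, 10, 14, 17] -> counters=[1,0,1,0,0,0,0,0,0,0,1,0,0,0,1,0,0,1,0,0,0,0]
Step 2: insert q at [0, 6, 10, 15, 17] -> counters=[2,0,1,0,0,0,1,0,0,0,2,0,0,0,1,1,0,2,0,0,0,0]
Step 3: insert sb at [4, 7, 8, 14, 18] -> counters=[2,0,1,0,1,0,1,1,1,0,2,0,0,0,2,1,0,2,1,0,0,0]
Step 4: insert fsu at [3, 6, 8, 17, 21] -> counters=[2,0,1,1,1,0,2,1,2,0,2,0,0,0,2,1,0,3,1,0,0,1]
Step 5: insert n at [4, 10, 15, 16, 20] -> counters=[2,0,1,1,2,0,2,1,2,0,3,0,0,0,2,2,1,3,1,0,1,1]
Step 6: insert to at [3, 6, 9, 16, 21] -> counters=[2,0,1,2,2,0,3,1,2,1,3,0,0,0,2,2,2,3,1,0,1,2]
Step 7: insert p at [0, 1, 5, 9, 20] -> counters=[3,1,1,2,2,1,3,1,2,2,3,0,0,0,2,2,2,3,1,0,2,2]
Step 8: insert sb at [4, 7, 8, 14, 18] -> counters=[3,1,1,2,3,1,3,2,3,2,3,0,0,0,3,2,2,3,2,0,2,2]
Step 9: insert n at [4, 10, 15, 16, 20] -> counters=[3,1,1,2,4,1,3,2,3,2,4,0,0,0,3,3,3,3,2,0,3,2]
Step 10: insert xli at [0, 2, 10, 14, 17] -> counters=[4,1,2,2,4,1,3,2,3,2,5,0,0,0,4,3,3,4,2,0,3,2]
Step 11: insert xli at [0, 2, 10, 14, 17] -> counters=[5,1,3,2,4,1,3,2,3,2,6,0,0,0,5,3,3,5,2,0,3,2]
Step 12: insert q at [0, 6, 10, 15, 17] -> counters=[6,1,3,2,4,1,4,2,3,2,7,0,0,0,5,4,3,6,2,0,3,2]
Step 13: delete q at [0, 6, 10, 15, 17] -> counters=[5,1,3,2,4,1,3,2,3,2,6,0,0,0,5,3,3,5,2,0,3,2]
Step 14: delete xli at [0, 2, 10, 14, 17] -> counters=[4,1,2,2,4,1,3,2,3,2,5,0,0,0,4,3,3,4,2,0,3,2]
Step 15: delete sb at [4, 7, 8, 14, 18] -> counters=[4,1,2,2,3,1,3,1,2,2,5,0,0,0,3,3,3,4,1,0,3,2]
Step 16: delete n at [4, 10, 15, 16, 20] -> counters=[4,1,2,2,2,1,3,1,2,2,4,0,0,0,3,2,2,4,1,0,2,2]
Step 17: delete fsu at [3, 6, 8, 17, 21] -> counters=[4,1,2,1,2,1,2,1,1,2,4,0,0,0,3,2,2,3,1,0,2,1]
Step 18: delete q at [0, 6, 10, 15, 17] -> counters=[3,1,2,1,2,1,1,1,1,2,3,0,0,0,3,1,2,2,1,0,2,1]
Step 19: insert to at [3, 6, 9, 16, 21] -> counters=[3,1,2,2,2,1,2,1,1,3,3,0,0,0,3,1,3,2,1,0,2,2]
Step 20: insert fsu at [3, 6, 8, 17, 21] -> counters=[3,1,2,3,2,1,3,1,2,3,3,0,0,0,3,1,3,3,1,0,2,3]
Step 21: insert sb at [4, 7, 8, 14, 18] -> counters=[3,1,2,3,3,1,3,2,3,3,3,0,0,0,4,1,3,3,2,0,2,3]
Step 22: insert n at [4, 10, 15, 16, 20] -> counters=[3,1,2,3,4,1,3,2,3,3,4,0,0,0,4,2,4,3,2,0,3,3]
Step 23: delete p at [0, 1, 5, 9, 20] -> counters=[2,0,2,3,4,0,3,2,3,2,4,0,0,0,4,2,4,3,2,0,2,3]
Step 24: insert to at [3, 6, 9, 16, 21] -> counters=[2,0,2,4,4,0,4,2,3,3,4,0,0,0,4,2,5,3,2,0,2,4]
Step 25: insert xli at [0, 2, 10, 14, 17] -> counters=[3,0,3,4,4,0,4,2,3,3,5,0,0,0,5,2,5,4,2,0,2,4]
Final counters=[3,0,3,4,4,0,4,2,3,3,5,0,0,0,5,2,5,4,2,0,2,4] -> 16 nonzero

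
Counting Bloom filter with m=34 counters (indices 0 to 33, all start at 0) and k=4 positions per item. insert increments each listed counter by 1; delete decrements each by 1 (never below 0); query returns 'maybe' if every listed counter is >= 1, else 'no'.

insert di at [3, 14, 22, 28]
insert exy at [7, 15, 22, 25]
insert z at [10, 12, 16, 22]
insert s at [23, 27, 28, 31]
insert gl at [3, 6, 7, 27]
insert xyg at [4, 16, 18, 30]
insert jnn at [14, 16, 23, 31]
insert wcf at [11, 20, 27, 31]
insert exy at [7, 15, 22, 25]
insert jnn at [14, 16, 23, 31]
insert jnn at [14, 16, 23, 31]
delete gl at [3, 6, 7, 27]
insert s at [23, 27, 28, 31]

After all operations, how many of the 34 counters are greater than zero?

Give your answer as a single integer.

Step 1: insert di at [3, 14, 22, 28] -> counters=[0,0,0,1,0,0,0,0,0,0,0,0,0,0,1,0,0,0,0,0,0,0,1,0,0,0,0,0,1,0,0,0,0,0]
Step 2: insert exy at [7, 15, 22, 25] -> counters=[0,0,0,1,0,0,0,1,0,0,0,0,0,0,1,1,0,0,0,0,0,0,2,0,0,1,0,0,1,0,0,0,0,0]
Step 3: insert z at [10, 12, 16, 22] -> counters=[0,0,0,1,0,0,0,1,0,0,1,0,1,0,1,1,1,0,0,0,0,0,3,0,0,1,0,0,1,0,0,0,0,0]
Step 4: insert s at [23, 27, 28, 31] -> counters=[0,0,0,1,0,0,0,1,0,0,1,0,1,0,1,1,1,0,0,0,0,0,3,1,0,1,0,1,2,0,0,1,0,0]
Step 5: insert gl at [3, 6, 7, 27] -> counters=[0,0,0,2,0,0,1,2,0,0,1,0,1,0,1,1,1,0,0,0,0,0,3,1,0,1,0,2,2,0,0,1,0,0]
Step 6: insert xyg at [4, 16, 18, 30] -> counters=[0,0,0,2,1,0,1,2,0,0,1,0,1,0,1,1,2,0,1,0,0,0,3,1,0,1,0,2,2,0,1,1,0,0]
Step 7: insert jnn at [14, 16, 23, 31] -> counters=[0,0,0,2,1,0,1,2,0,0,1,0,1,0,2,1,3,0,1,0,0,0,3,2,0,1,0,2,2,0,1,2,0,0]
Step 8: insert wcf at [11, 20, 27, 31] -> counters=[0,0,0,2,1,0,1,2,0,0,1,1,1,0,2,1,3,0,1,0,1,0,3,2,0,1,0,3,2,0,1,3,0,0]
Step 9: insert exy at [7, 15, 22, 25] -> counters=[0,0,0,2,1,0,1,3,0,0,1,1,1,0,2,2,3,0,1,0,1,0,4,2,0,2,0,3,2,0,1,3,0,0]
Step 10: insert jnn at [14, 16, 23, 31] -> counters=[0,0,0,2,1,0,1,3,0,0,1,1,1,0,3,2,4,0,1,0,1,0,4,3,0,2,0,3,2,0,1,4,0,0]
Step 11: insert jnn at [14, 16, 23, 31] -> counters=[0,0,0,2,1,0,1,3,0,0,1,1,1,0,4,2,5,0,1,0,1,0,4,4,0,2,0,3,2,0,1,5,0,0]
Step 12: delete gl at [3, 6, 7, 27] -> counters=[0,0,0,1,1,0,0,2,0,0,1,1,1,0,4,2,5,0,1,0,1,0,4,4,0,2,0,2,2,0,1,5,0,0]
Step 13: insert s at [23, 27, 28, 31] -> counters=[0,0,0,1,1,0,0,2,0,0,1,1,1,0,4,2,5,0,1,0,1,0,4,5,0,2,0,3,3,0,1,6,0,0]
Final counters=[0,0,0,1,1,0,0,2,0,0,1,1,1,0,4,2,5,0,1,0,1,0,4,5,0,2,0,3,3,0,1,6,0,0] -> 18 nonzero

Answer: 18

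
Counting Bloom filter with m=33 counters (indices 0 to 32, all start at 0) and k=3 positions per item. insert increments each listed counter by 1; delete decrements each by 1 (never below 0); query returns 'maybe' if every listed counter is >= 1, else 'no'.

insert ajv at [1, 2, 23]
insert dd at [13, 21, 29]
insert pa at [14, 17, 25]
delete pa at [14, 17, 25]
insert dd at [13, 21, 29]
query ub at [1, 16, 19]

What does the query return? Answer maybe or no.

Step 1: insert ajv at [1, 2, 23] -> counters=[0,1,1,0,0,0,0,0,0,0,0,0,0,0,0,0,0,0,0,0,0,0,0,1,0,0,0,0,0,0,0,0,0]
Step 2: insert dd at [13, 21, 29] -> counters=[0,1,1,0,0,0,0,0,0,0,0,0,0,1,0,0,0,0,0,0,0,1,0,1,0,0,0,0,0,1,0,0,0]
Step 3: insert pa at [14, 17, 25] -> counters=[0,1,1,0,0,0,0,0,0,0,0,0,0,1,1,0,0,1,0,0,0,1,0,1,0,1,0,0,0,1,0,0,0]
Step 4: delete pa at [14, 17, 25] -> counters=[0,1,1,0,0,0,0,0,0,0,0,0,0,1,0,0,0,0,0,0,0,1,0,1,0,0,0,0,0,1,0,0,0]
Step 5: insert dd at [13, 21, 29] -> counters=[0,1,1,0,0,0,0,0,0,0,0,0,0,2,0,0,0,0,0,0,0,2,0,1,0,0,0,0,0,2,0,0,0]
Query ub: check counters[1]=1 counters[16]=0 counters[19]=0 -> no

Answer: no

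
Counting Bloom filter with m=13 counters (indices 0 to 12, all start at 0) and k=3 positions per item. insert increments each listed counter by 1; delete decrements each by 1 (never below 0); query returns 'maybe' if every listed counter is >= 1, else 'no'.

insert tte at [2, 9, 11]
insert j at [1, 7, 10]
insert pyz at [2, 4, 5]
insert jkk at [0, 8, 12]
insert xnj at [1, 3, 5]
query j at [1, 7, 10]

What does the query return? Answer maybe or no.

Answer: maybe

Derivation:
Step 1: insert tte at [2, 9, 11] -> counters=[0,0,1,0,0,0,0,0,0,1,0,1,0]
Step 2: insert j at [1, 7, 10] -> counters=[0,1,1,0,0,0,0,1,0,1,1,1,0]
Step 3: insert pyz at [2, 4, 5] -> counters=[0,1,2,0,1,1,0,1,0,1,1,1,0]
Step 4: insert jkk at [0, 8, 12] -> counters=[1,1,2,0,1,1,0,1,1,1,1,1,1]
Step 5: insert xnj at [1, 3, 5] -> counters=[1,2,2,1,1,2,0,1,1,1,1,1,1]
Query j: check counters[1]=2 counters[7]=1 counters[10]=1 -> maybe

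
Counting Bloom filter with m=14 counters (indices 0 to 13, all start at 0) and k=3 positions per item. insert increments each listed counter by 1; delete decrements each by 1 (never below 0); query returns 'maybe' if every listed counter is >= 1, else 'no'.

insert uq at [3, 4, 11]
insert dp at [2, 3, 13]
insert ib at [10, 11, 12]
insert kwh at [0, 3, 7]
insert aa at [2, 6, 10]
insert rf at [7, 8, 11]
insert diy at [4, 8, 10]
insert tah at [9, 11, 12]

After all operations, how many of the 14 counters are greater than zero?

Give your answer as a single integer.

Answer: 12

Derivation:
Step 1: insert uq at [3, 4, 11] -> counters=[0,0,0,1,1,0,0,0,0,0,0,1,0,0]
Step 2: insert dp at [2, 3, 13] -> counters=[0,0,1,2,1,0,0,0,0,0,0,1,0,1]
Step 3: insert ib at [10, 11, 12] -> counters=[0,0,1,2,1,0,0,0,0,0,1,2,1,1]
Step 4: insert kwh at [0, 3, 7] -> counters=[1,0,1,3,1,0,0,1,0,0,1,2,1,1]
Step 5: insert aa at [2, 6, 10] -> counters=[1,0,2,3,1,0,1,1,0,0,2,2,1,1]
Step 6: insert rf at [7, 8, 11] -> counters=[1,0,2,3,1,0,1,2,1,0,2,3,1,1]
Step 7: insert diy at [4, 8, 10] -> counters=[1,0,2,3,2,0,1,2,2,0,3,3,1,1]
Step 8: insert tah at [9, 11, 12] -> counters=[1,0,2,3,2,0,1,2,2,1,3,4,2,1]
Final counters=[1,0,2,3,2,0,1,2,2,1,3,4,2,1] -> 12 nonzero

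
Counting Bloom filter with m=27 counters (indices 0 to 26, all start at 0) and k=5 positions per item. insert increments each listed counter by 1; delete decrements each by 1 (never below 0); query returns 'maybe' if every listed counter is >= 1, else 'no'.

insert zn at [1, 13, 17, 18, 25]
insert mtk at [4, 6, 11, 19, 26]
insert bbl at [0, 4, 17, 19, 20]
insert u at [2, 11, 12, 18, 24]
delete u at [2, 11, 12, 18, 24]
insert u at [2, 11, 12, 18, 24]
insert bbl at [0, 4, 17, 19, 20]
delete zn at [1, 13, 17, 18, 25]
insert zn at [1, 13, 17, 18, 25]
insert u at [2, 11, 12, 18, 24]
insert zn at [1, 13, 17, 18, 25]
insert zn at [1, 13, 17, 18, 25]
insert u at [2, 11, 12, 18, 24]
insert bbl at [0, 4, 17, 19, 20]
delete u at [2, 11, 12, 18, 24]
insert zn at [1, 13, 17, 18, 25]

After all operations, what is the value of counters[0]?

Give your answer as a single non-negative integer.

Answer: 3

Derivation:
Step 1: insert zn at [1, 13, 17, 18, 25] -> counters=[0,1,0,0,0,0,0,0,0,0,0,0,0,1,0,0,0,1,1,0,0,0,0,0,0,1,0]
Step 2: insert mtk at [4, 6, 11, 19, 26] -> counters=[0,1,0,0,1,0,1,0,0,0,0,1,0,1,0,0,0,1,1,1,0,0,0,0,0,1,1]
Step 3: insert bbl at [0, 4, 17, 19, 20] -> counters=[1,1,0,0,2,0,1,0,0,0,0,1,0,1,0,0,0,2,1,2,1,0,0,0,0,1,1]
Step 4: insert u at [2, 11, 12, 18, 24] -> counters=[1,1,1,0,2,0,1,0,0,0,0,2,1,1,0,0,0,2,2,2,1,0,0,0,1,1,1]
Step 5: delete u at [2, 11, 12, 18, 24] -> counters=[1,1,0,0,2,0,1,0,0,0,0,1,0,1,0,0,0,2,1,2,1,0,0,0,0,1,1]
Step 6: insert u at [2, 11, 12, 18, 24] -> counters=[1,1,1,0,2,0,1,0,0,0,0,2,1,1,0,0,0,2,2,2,1,0,0,0,1,1,1]
Step 7: insert bbl at [0, 4, 17, 19, 20] -> counters=[2,1,1,0,3,0,1,0,0,0,0,2,1,1,0,0,0,3,2,3,2,0,0,0,1,1,1]
Step 8: delete zn at [1, 13, 17, 18, 25] -> counters=[2,0,1,0,3,0,1,0,0,0,0,2,1,0,0,0,0,2,1,3,2,0,0,0,1,0,1]
Step 9: insert zn at [1, 13, 17, 18, 25] -> counters=[2,1,1,0,3,0,1,0,0,0,0,2,1,1,0,0,0,3,2,3,2,0,0,0,1,1,1]
Step 10: insert u at [2, 11, 12, 18, 24] -> counters=[2,1,2,0,3,0,1,0,0,0,0,3,2,1,0,0,0,3,3,3,2,0,0,0,2,1,1]
Step 11: insert zn at [1, 13, 17, 18, 25] -> counters=[2,2,2,0,3,0,1,0,0,0,0,3,2,2,0,0,0,4,4,3,2,0,0,0,2,2,1]
Step 12: insert zn at [1, 13, 17, 18, 25] -> counters=[2,3,2,0,3,0,1,0,0,0,0,3,2,3,0,0,0,5,5,3,2,0,0,0,2,3,1]
Step 13: insert u at [2, 11, 12, 18, 24] -> counters=[2,3,3,0,3,0,1,0,0,0,0,4,3,3,0,0,0,5,6,3,2,0,0,0,3,3,1]
Step 14: insert bbl at [0, 4, 17, 19, 20] -> counters=[3,3,3,0,4,0,1,0,0,0,0,4,3,3,0,0,0,6,6,4,3,0,0,0,3,3,1]
Step 15: delete u at [2, 11, 12, 18, 24] -> counters=[3,3,2,0,4,0,1,0,0,0,0,3,2,3,0,0,0,6,5,4,3,0,0,0,2,3,1]
Step 16: insert zn at [1, 13, 17, 18, 25] -> counters=[3,4,2,0,4,0,1,0,0,0,0,3,2,4,0,0,0,7,6,4,3,0,0,0,2,4,1]
Final counters=[3,4,2,0,4,0,1,0,0,0,0,3,2,4,0,0,0,7,6,4,3,0,0,0,2,4,1] -> counters[0]=3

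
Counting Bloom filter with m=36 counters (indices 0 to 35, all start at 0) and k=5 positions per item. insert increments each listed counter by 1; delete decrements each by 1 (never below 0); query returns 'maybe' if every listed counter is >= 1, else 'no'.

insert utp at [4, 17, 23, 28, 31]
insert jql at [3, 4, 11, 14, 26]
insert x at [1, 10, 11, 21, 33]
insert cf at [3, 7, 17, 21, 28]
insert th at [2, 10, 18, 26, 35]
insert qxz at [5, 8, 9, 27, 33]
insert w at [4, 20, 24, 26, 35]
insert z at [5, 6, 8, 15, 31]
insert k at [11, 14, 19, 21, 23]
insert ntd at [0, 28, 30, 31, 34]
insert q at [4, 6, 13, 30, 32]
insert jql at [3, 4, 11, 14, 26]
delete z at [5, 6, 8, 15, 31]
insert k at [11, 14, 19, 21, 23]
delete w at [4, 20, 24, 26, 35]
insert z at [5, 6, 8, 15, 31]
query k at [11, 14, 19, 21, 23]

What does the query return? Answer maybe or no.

Step 1: insert utp at [4, 17, 23, 28, 31] -> counters=[0,0,0,0,1,0,0,0,0,0,0,0,0,0,0,0,0,1,0,0,0,0,0,1,0,0,0,0,1,0,0,1,0,0,0,0]
Step 2: insert jql at [3, 4, 11, 14, 26] -> counters=[0,0,0,1,2,0,0,0,0,0,0,1,0,0,1,0,0,1,0,0,0,0,0,1,0,0,1,0,1,0,0,1,0,0,0,0]
Step 3: insert x at [1, 10, 11, 21, 33] -> counters=[0,1,0,1,2,0,0,0,0,0,1,2,0,0,1,0,0,1,0,0,0,1,0,1,0,0,1,0,1,0,0,1,0,1,0,0]
Step 4: insert cf at [3, 7, 17, 21, 28] -> counters=[0,1,0,2,2,0,0,1,0,0,1,2,0,0,1,0,0,2,0,0,0,2,0,1,0,0,1,0,2,0,0,1,0,1,0,0]
Step 5: insert th at [2, 10, 18, 26, 35] -> counters=[0,1,1,2,2,0,0,1,0,0,2,2,0,0,1,0,0,2,1,0,0,2,0,1,0,0,2,0,2,0,0,1,0,1,0,1]
Step 6: insert qxz at [5, 8, 9, 27, 33] -> counters=[0,1,1,2,2,1,0,1,1,1,2,2,0,0,1,0,0,2,1,0,0,2,0,1,0,0,2,1,2,0,0,1,0,2,0,1]
Step 7: insert w at [4, 20, 24, 26, 35] -> counters=[0,1,1,2,3,1,0,1,1,1,2,2,0,0,1,0,0,2,1,0,1,2,0,1,1,0,3,1,2,0,0,1,0,2,0,2]
Step 8: insert z at [5, 6, 8, 15, 31] -> counters=[0,1,1,2,3,2,1,1,2,1,2,2,0,0,1,1,0,2,1,0,1,2,0,1,1,0,3,1,2,0,0,2,0,2,0,2]
Step 9: insert k at [11, 14, 19, 21, 23] -> counters=[0,1,1,2,3,2,1,1,2,1,2,3,0,0,2,1,0,2,1,1,1,3,0,2,1,0,3,1,2,0,0,2,0,2,0,2]
Step 10: insert ntd at [0, 28, 30, 31, 34] -> counters=[1,1,1,2,3,2,1,1,2,1,2,3,0,0,2,1,0,2,1,1,1,3,0,2,1,0,3,1,3,0,1,3,0,2,1,2]
Step 11: insert q at [4, 6, 13, 30, 32] -> counters=[1,1,1,2,4,2,2,1,2,1,2,3,0,1,2,1,0,2,1,1,1,3,0,2,1,0,3,1,3,0,2,3,1,2,1,2]
Step 12: insert jql at [3, 4, 11, 14, 26] -> counters=[1,1,1,3,5,2,2,1,2,1,2,4,0,1,3,1,0,2,1,1,1,3,0,2,1,0,4,1,3,0,2,3,1,2,1,2]
Step 13: delete z at [5, 6, 8, 15, 31] -> counters=[1,1,1,3,5,1,1,1,1,1,2,4,0,1,3,0,0,2,1,1,1,3,0,2,1,0,4,1,3,0,2,2,1,2,1,2]
Step 14: insert k at [11, 14, 19, 21, 23] -> counters=[1,1,1,3,5,1,1,1,1,1,2,5,0,1,4,0,0,2,1,2,1,4,0,3,1,0,4,1,3,0,2,2,1,2,1,2]
Step 15: delete w at [4, 20, 24, 26, 35] -> counters=[1,1,1,3,4,1,1,1,1,1,2,5,0,1,4,0,0,2,1,2,0,4,0,3,0,0,3,1,3,0,2,2,1,2,1,1]
Step 16: insert z at [5, 6, 8, 15, 31] -> counters=[1,1,1,3,4,2,2,1,2,1,2,5,0,1,4,1,0,2,1,2,0,4,0,3,0,0,3,1,3,0,2,3,1,2,1,1]
Query k: check counters[11]=5 counters[14]=4 counters[19]=2 counters[21]=4 counters[23]=3 -> maybe

Answer: maybe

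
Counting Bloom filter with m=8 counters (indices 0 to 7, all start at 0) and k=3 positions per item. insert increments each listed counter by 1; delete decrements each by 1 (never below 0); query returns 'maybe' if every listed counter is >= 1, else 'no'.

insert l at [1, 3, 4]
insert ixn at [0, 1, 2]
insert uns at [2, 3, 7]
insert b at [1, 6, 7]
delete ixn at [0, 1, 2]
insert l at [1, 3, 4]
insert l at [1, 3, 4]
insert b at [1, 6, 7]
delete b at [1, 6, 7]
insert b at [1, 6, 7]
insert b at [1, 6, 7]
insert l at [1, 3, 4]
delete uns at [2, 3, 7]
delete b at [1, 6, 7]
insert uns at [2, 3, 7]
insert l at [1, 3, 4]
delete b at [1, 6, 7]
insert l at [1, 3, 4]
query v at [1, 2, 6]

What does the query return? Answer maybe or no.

Step 1: insert l at [1, 3, 4] -> counters=[0,1,0,1,1,0,0,0]
Step 2: insert ixn at [0, 1, 2] -> counters=[1,2,1,1,1,0,0,0]
Step 3: insert uns at [2, 3, 7] -> counters=[1,2,2,2,1,0,0,1]
Step 4: insert b at [1, 6, 7] -> counters=[1,3,2,2,1,0,1,2]
Step 5: delete ixn at [0, 1, 2] -> counters=[0,2,1,2,1,0,1,2]
Step 6: insert l at [1, 3, 4] -> counters=[0,3,1,3,2,0,1,2]
Step 7: insert l at [1, 3, 4] -> counters=[0,4,1,4,3,0,1,2]
Step 8: insert b at [1, 6, 7] -> counters=[0,5,1,4,3,0,2,3]
Step 9: delete b at [1, 6, 7] -> counters=[0,4,1,4,3,0,1,2]
Step 10: insert b at [1, 6, 7] -> counters=[0,5,1,4,3,0,2,3]
Step 11: insert b at [1, 6, 7] -> counters=[0,6,1,4,3,0,3,4]
Step 12: insert l at [1, 3, 4] -> counters=[0,7,1,5,4,0,3,4]
Step 13: delete uns at [2, 3, 7] -> counters=[0,7,0,4,4,0,3,3]
Step 14: delete b at [1, 6, 7] -> counters=[0,6,0,4,4,0,2,2]
Step 15: insert uns at [2, 3, 7] -> counters=[0,6,1,5,4,0,2,3]
Step 16: insert l at [1, 3, 4] -> counters=[0,7,1,6,5,0,2,3]
Step 17: delete b at [1, 6, 7] -> counters=[0,6,1,6,5,0,1,2]
Step 18: insert l at [1, 3, 4] -> counters=[0,7,1,7,6,0,1,2]
Query v: check counters[1]=7 counters[2]=1 counters[6]=1 -> maybe

Answer: maybe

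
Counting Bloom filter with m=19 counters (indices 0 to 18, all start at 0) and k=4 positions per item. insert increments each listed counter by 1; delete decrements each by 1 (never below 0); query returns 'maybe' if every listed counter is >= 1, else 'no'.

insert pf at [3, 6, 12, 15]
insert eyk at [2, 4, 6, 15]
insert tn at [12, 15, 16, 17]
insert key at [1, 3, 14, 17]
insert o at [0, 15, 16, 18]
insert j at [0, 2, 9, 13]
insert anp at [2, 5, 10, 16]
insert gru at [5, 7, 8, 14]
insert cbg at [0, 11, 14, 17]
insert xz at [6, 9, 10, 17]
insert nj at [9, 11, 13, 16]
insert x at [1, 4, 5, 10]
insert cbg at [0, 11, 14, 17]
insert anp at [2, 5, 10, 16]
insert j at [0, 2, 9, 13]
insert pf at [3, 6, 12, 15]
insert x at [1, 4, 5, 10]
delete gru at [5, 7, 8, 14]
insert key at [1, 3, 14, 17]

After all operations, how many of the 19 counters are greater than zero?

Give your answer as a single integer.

Step 1: insert pf at [3, 6, 12, 15] -> counters=[0,0,0,1,0,0,1,0,0,0,0,0,1,0,0,1,0,0,0]
Step 2: insert eyk at [2, 4, 6, 15] -> counters=[0,0,1,1,1,0,2,0,0,0,0,0,1,0,0,2,0,0,0]
Step 3: insert tn at [12, 15, 16, 17] -> counters=[0,0,1,1,1,0,2,0,0,0,0,0,2,0,0,3,1,1,0]
Step 4: insert key at [1, 3, 14, 17] -> counters=[0,1,1,2,1,0,2,0,0,0,0,0,2,0,1,3,1,2,0]
Step 5: insert o at [0, 15, 16, 18] -> counters=[1,1,1,2,1,0,2,0,0,0,0,0,2,0,1,4,2,2,1]
Step 6: insert j at [0, 2, 9, 13] -> counters=[2,1,2,2,1,0,2,0,0,1,0,0,2,1,1,4,2,2,1]
Step 7: insert anp at [2, 5, 10, 16] -> counters=[2,1,3,2,1,1,2,0,0,1,1,0,2,1,1,4,3,2,1]
Step 8: insert gru at [5, 7, 8, 14] -> counters=[2,1,3,2,1,2,2,1,1,1,1,0,2,1,2,4,3,2,1]
Step 9: insert cbg at [0, 11, 14, 17] -> counters=[3,1,3,2,1,2,2,1,1,1,1,1,2,1,3,4,3,3,1]
Step 10: insert xz at [6, 9, 10, 17] -> counters=[3,1,3,2,1,2,3,1,1,2,2,1,2,1,3,4,3,4,1]
Step 11: insert nj at [9, 11, 13, 16] -> counters=[3,1,3,2,1,2,3,1,1,3,2,2,2,2,3,4,4,4,1]
Step 12: insert x at [1, 4, 5, 10] -> counters=[3,2,3,2,2,3,3,1,1,3,3,2,2,2,3,4,4,4,1]
Step 13: insert cbg at [0, 11, 14, 17] -> counters=[4,2,3,2,2,3,3,1,1,3,3,3,2,2,4,4,4,5,1]
Step 14: insert anp at [2, 5, 10, 16] -> counters=[4,2,4,2,2,4,3,1,1,3,4,3,2,2,4,4,5,5,1]
Step 15: insert j at [0, 2, 9, 13] -> counters=[5,2,5,2,2,4,3,1,1,4,4,3,2,3,4,4,5,5,1]
Step 16: insert pf at [3, 6, 12, 15] -> counters=[5,2,5,3,2,4,4,1,1,4,4,3,3,3,4,5,5,5,1]
Step 17: insert x at [1, 4, 5, 10] -> counters=[5,3,5,3,3,5,4,1,1,4,5,3,3,3,4,5,5,5,1]
Step 18: delete gru at [5, 7, 8, 14] -> counters=[5,3,5,3,3,4,4,0,0,4,5,3,3,3,3,5,5,5,1]
Step 19: insert key at [1, 3, 14, 17] -> counters=[5,4,5,4,3,4,4,0,0,4,5,3,3,3,4,5,5,6,1]
Final counters=[5,4,5,4,3,4,4,0,0,4,5,3,3,3,4,5,5,6,1] -> 17 nonzero

Answer: 17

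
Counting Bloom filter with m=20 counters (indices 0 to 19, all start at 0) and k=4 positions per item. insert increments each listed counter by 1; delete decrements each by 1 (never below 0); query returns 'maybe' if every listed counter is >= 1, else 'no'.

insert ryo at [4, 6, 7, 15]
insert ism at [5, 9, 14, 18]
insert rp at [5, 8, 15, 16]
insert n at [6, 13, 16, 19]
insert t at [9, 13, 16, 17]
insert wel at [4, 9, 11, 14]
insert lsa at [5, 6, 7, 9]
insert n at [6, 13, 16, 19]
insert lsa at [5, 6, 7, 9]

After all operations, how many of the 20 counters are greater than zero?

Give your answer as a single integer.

Answer: 14

Derivation:
Step 1: insert ryo at [4, 6, 7, 15] -> counters=[0,0,0,0,1,0,1,1,0,0,0,0,0,0,0,1,0,0,0,0]
Step 2: insert ism at [5, 9, 14, 18] -> counters=[0,0,0,0,1,1,1,1,0,1,0,0,0,0,1,1,0,0,1,0]
Step 3: insert rp at [5, 8, 15, 16] -> counters=[0,0,0,0,1,2,1,1,1,1,0,0,0,0,1,2,1,0,1,0]
Step 4: insert n at [6, 13, 16, 19] -> counters=[0,0,0,0,1,2,2,1,1,1,0,0,0,1,1,2,2,0,1,1]
Step 5: insert t at [9, 13, 16, 17] -> counters=[0,0,0,0,1,2,2,1,1,2,0,0,0,2,1,2,3,1,1,1]
Step 6: insert wel at [4, 9, 11, 14] -> counters=[0,0,0,0,2,2,2,1,1,3,0,1,0,2,2,2,3,1,1,1]
Step 7: insert lsa at [5, 6, 7, 9] -> counters=[0,0,0,0,2,3,3,2,1,4,0,1,0,2,2,2,3,1,1,1]
Step 8: insert n at [6, 13, 16, 19] -> counters=[0,0,0,0,2,3,4,2,1,4,0,1,0,3,2,2,4,1,1,2]
Step 9: insert lsa at [5, 6, 7, 9] -> counters=[0,0,0,0,2,4,5,3,1,5,0,1,0,3,2,2,4,1,1,2]
Final counters=[0,0,0,0,2,4,5,3,1,5,0,1,0,3,2,2,4,1,1,2] -> 14 nonzero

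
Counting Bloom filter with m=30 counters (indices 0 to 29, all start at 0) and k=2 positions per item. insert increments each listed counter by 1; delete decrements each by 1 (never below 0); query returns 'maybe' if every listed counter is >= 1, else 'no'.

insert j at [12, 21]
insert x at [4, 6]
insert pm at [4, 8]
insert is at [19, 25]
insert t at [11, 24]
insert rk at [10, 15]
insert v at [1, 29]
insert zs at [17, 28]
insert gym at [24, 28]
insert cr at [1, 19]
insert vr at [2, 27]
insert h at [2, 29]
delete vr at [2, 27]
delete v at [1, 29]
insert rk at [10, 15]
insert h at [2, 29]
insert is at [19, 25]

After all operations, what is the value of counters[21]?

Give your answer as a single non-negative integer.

Answer: 1

Derivation:
Step 1: insert j at [12, 21] -> counters=[0,0,0,0,0,0,0,0,0,0,0,0,1,0,0,0,0,0,0,0,0,1,0,0,0,0,0,0,0,0]
Step 2: insert x at [4, 6] -> counters=[0,0,0,0,1,0,1,0,0,0,0,0,1,0,0,0,0,0,0,0,0,1,0,0,0,0,0,0,0,0]
Step 3: insert pm at [4, 8] -> counters=[0,0,0,0,2,0,1,0,1,0,0,0,1,0,0,0,0,0,0,0,0,1,0,0,0,0,0,0,0,0]
Step 4: insert is at [19, 25] -> counters=[0,0,0,0,2,0,1,0,1,0,0,0,1,0,0,0,0,0,0,1,0,1,0,0,0,1,0,0,0,0]
Step 5: insert t at [11, 24] -> counters=[0,0,0,0,2,0,1,0,1,0,0,1,1,0,0,0,0,0,0,1,0,1,0,0,1,1,0,0,0,0]
Step 6: insert rk at [10, 15] -> counters=[0,0,0,0,2,0,1,0,1,0,1,1,1,0,0,1,0,0,0,1,0,1,0,0,1,1,0,0,0,0]
Step 7: insert v at [1, 29] -> counters=[0,1,0,0,2,0,1,0,1,0,1,1,1,0,0,1,0,0,0,1,0,1,0,0,1,1,0,0,0,1]
Step 8: insert zs at [17, 28] -> counters=[0,1,0,0,2,0,1,0,1,0,1,1,1,0,0,1,0,1,0,1,0,1,0,0,1,1,0,0,1,1]
Step 9: insert gym at [24, 28] -> counters=[0,1,0,0,2,0,1,0,1,0,1,1,1,0,0,1,0,1,0,1,0,1,0,0,2,1,0,0,2,1]
Step 10: insert cr at [1, 19] -> counters=[0,2,0,0,2,0,1,0,1,0,1,1,1,0,0,1,0,1,0,2,0,1,0,0,2,1,0,0,2,1]
Step 11: insert vr at [2, 27] -> counters=[0,2,1,0,2,0,1,0,1,0,1,1,1,0,0,1,0,1,0,2,0,1,0,0,2,1,0,1,2,1]
Step 12: insert h at [2, 29] -> counters=[0,2,2,0,2,0,1,0,1,0,1,1,1,0,0,1,0,1,0,2,0,1,0,0,2,1,0,1,2,2]
Step 13: delete vr at [2, 27] -> counters=[0,2,1,0,2,0,1,0,1,0,1,1,1,0,0,1,0,1,0,2,0,1,0,0,2,1,0,0,2,2]
Step 14: delete v at [1, 29] -> counters=[0,1,1,0,2,0,1,0,1,0,1,1,1,0,0,1,0,1,0,2,0,1,0,0,2,1,0,0,2,1]
Step 15: insert rk at [10, 15] -> counters=[0,1,1,0,2,0,1,0,1,0,2,1,1,0,0,2,0,1,0,2,0,1,0,0,2,1,0,0,2,1]
Step 16: insert h at [2, 29] -> counters=[0,1,2,0,2,0,1,0,1,0,2,1,1,0,0,2,0,1,0,2,0,1,0,0,2,1,0,0,2,2]
Step 17: insert is at [19, 25] -> counters=[0,1,2,0,2,0,1,0,1,0,2,1,1,0,0,2,0,1,0,3,0,1,0,0,2,2,0,0,2,2]
Final counters=[0,1,2,0,2,0,1,0,1,0,2,1,1,0,0,2,0,1,0,3,0,1,0,0,2,2,0,0,2,2] -> counters[21]=1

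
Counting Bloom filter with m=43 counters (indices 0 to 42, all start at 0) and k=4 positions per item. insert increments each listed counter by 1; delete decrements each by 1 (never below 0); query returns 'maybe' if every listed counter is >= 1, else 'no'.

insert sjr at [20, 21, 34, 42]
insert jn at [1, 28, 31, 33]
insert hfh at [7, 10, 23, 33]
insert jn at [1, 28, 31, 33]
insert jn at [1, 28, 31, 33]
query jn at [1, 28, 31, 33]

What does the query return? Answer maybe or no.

Step 1: insert sjr at [20, 21, 34, 42] -> counters=[0,0,0,0,0,0,0,0,0,0,0,0,0,0,0,0,0,0,0,0,1,1,0,0,0,0,0,0,0,0,0,0,0,0,1,0,0,0,0,0,0,0,1]
Step 2: insert jn at [1, 28, 31, 33] -> counters=[0,1,0,0,0,0,0,0,0,0,0,0,0,0,0,0,0,0,0,0,1,1,0,0,0,0,0,0,1,0,0,1,0,1,1,0,0,0,0,0,0,0,1]
Step 3: insert hfh at [7, 10, 23, 33] -> counters=[0,1,0,0,0,0,0,1,0,0,1,0,0,0,0,0,0,0,0,0,1,1,0,1,0,0,0,0,1,0,0,1,0,2,1,0,0,0,0,0,0,0,1]
Step 4: insert jn at [1, 28, 31, 33] -> counters=[0,2,0,0,0,0,0,1,0,0,1,0,0,0,0,0,0,0,0,0,1,1,0,1,0,0,0,0,2,0,0,2,0,3,1,0,0,0,0,0,0,0,1]
Step 5: insert jn at [1, 28, 31, 33] -> counters=[0,3,0,0,0,0,0,1,0,0,1,0,0,0,0,0,0,0,0,0,1,1,0,1,0,0,0,0,3,0,0,3,0,4,1,0,0,0,0,0,0,0,1]
Query jn: check counters[1]=3 counters[28]=3 counters[31]=3 counters[33]=4 -> maybe

Answer: maybe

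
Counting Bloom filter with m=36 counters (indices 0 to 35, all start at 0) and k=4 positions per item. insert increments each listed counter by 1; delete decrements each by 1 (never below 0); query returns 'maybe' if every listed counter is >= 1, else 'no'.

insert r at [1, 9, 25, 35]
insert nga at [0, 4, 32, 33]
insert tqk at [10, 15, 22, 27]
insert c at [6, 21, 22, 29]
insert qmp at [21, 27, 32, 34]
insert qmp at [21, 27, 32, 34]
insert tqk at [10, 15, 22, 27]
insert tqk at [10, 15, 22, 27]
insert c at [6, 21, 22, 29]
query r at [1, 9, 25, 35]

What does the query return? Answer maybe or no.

Answer: maybe

Derivation:
Step 1: insert r at [1, 9, 25, 35] -> counters=[0,1,0,0,0,0,0,0,0,1,0,0,0,0,0,0,0,0,0,0,0,0,0,0,0,1,0,0,0,0,0,0,0,0,0,1]
Step 2: insert nga at [0, 4, 32, 33] -> counters=[1,1,0,0,1,0,0,0,0,1,0,0,0,0,0,0,0,0,0,0,0,0,0,0,0,1,0,0,0,0,0,0,1,1,0,1]
Step 3: insert tqk at [10, 15, 22, 27] -> counters=[1,1,0,0,1,0,0,0,0,1,1,0,0,0,0,1,0,0,0,0,0,0,1,0,0,1,0,1,0,0,0,0,1,1,0,1]
Step 4: insert c at [6, 21, 22, 29] -> counters=[1,1,0,0,1,0,1,0,0,1,1,0,0,0,0,1,0,0,0,0,0,1,2,0,0,1,0,1,0,1,0,0,1,1,0,1]
Step 5: insert qmp at [21, 27, 32, 34] -> counters=[1,1,0,0,1,0,1,0,0,1,1,0,0,0,0,1,0,0,0,0,0,2,2,0,0,1,0,2,0,1,0,0,2,1,1,1]
Step 6: insert qmp at [21, 27, 32, 34] -> counters=[1,1,0,0,1,0,1,0,0,1,1,0,0,0,0,1,0,0,0,0,0,3,2,0,0,1,0,3,0,1,0,0,3,1,2,1]
Step 7: insert tqk at [10, 15, 22, 27] -> counters=[1,1,0,0,1,0,1,0,0,1,2,0,0,0,0,2,0,0,0,0,0,3,3,0,0,1,0,4,0,1,0,0,3,1,2,1]
Step 8: insert tqk at [10, 15, 22, 27] -> counters=[1,1,0,0,1,0,1,0,0,1,3,0,0,0,0,3,0,0,0,0,0,3,4,0,0,1,0,5,0,1,0,0,3,1,2,1]
Step 9: insert c at [6, 21, 22, 29] -> counters=[1,1,0,0,1,0,2,0,0,1,3,0,0,0,0,3,0,0,0,0,0,4,5,0,0,1,0,5,0,2,0,0,3,1,2,1]
Query r: check counters[1]=1 counters[9]=1 counters[25]=1 counters[35]=1 -> maybe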